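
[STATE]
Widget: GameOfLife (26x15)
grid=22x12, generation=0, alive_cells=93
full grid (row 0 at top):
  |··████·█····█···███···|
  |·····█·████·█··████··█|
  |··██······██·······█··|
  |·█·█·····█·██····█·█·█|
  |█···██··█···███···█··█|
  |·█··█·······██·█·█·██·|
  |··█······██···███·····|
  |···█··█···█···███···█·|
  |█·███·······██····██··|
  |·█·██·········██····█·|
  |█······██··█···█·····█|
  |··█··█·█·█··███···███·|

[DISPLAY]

Gen: 0                    
··████·█····█···███···    
·····█·████·█··████··█    
··██······██·······█··    
·█·█·····█·██····█·█·█    
█···██··█···███···█··█    
·█··█·······██·█·█·██·    
··█······██···███·····    
···█··█···█···███···█·    
█·███·······██····██··    
·█·██·········██····█·    
█······██··█···█·····█    
··█··█·█·█··███···███·    
                          
                          


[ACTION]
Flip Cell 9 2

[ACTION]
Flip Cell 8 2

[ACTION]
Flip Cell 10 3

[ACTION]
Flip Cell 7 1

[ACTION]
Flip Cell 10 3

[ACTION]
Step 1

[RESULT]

Gen: 1                    
···███·█·█·█···█··█···    
·····█·████·█··█···█··    
··███··············█··    
·█·█·····█·········█··    
██████········█·██···█    
·█·███···█·██····████·    
·███·····███·····█·██·    
·█·██····███····██·█··    
█····█·······█··█··██·    
███·█·······████···██·    
····█·███···█··█·····█    
······██····███····██·    
                          
                          


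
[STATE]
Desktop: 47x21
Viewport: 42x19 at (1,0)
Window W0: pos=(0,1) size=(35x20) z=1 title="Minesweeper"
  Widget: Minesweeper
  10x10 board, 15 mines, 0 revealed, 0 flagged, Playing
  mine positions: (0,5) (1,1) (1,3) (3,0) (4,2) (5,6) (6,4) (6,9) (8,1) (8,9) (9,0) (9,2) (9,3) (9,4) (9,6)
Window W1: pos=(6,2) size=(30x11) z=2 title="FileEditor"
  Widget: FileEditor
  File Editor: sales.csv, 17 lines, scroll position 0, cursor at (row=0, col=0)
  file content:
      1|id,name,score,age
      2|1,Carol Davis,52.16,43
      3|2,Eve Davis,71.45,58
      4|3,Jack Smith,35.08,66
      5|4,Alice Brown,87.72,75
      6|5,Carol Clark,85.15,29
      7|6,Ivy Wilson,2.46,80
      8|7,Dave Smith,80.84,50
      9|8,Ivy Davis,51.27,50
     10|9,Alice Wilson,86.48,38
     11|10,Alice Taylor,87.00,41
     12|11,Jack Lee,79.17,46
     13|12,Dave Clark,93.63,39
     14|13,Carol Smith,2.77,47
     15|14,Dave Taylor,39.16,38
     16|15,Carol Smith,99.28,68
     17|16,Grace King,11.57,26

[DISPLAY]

                                          
━━━━━━━━━━━━━━━━━━━━━━━━━━━━━━━━━┓        
 Mine┏━━━━━━━━━━━━━━━━━━━━━━━━━━━━┓       
─────┃ FileEditor                 ┃       
■■■■■┠────────────────────────────┨       
■■■■■┃█d,name,score,age          ▲┃       
■■■■■┃1,Carol Davis,52.16,43     █┃       
■■■■■┃2,Eve Davis,71.45,58       ░┃       
■■■■■┃3,Jack Smith,35.08,66      ░┃       
■■■■■┃4,Alice Brown,87.72,75     ░┃       
■■■■■┃5,Carol Clark,85.15,29     ░┃       
■■■■■┃6,Ivy Wilson,2.46,80       ▼┃       
■■■■■┗━━━━━━━━━━━━━━━━━━━━━━━━━━━━┛       
■■■■■■■■■■                       ┃        
                                 ┃        
                                 ┃        
                                 ┃        
                                 ┃        
                                 ┃        


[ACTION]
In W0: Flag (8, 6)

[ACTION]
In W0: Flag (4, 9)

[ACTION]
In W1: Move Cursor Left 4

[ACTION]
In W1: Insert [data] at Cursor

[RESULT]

                                          
━━━━━━━━━━━━━━━━━━━━━━━━━━━━━━━━━┓        
 Mine┏━━━━━━━━━━━━━━━━━━━━━━━━━━━━┓       
─────┃ FileEditor                 ┃       
■■■■■┠────────────────────────────┨       
■■■■■┃data█d,name,score,age      ▲┃       
■■■■■┃1,Carol Davis,52.16,43     █┃       
■■■■■┃2,Eve Davis,71.45,58       ░┃       
■■■■■┃3,Jack Smith,35.08,66      ░┃       
■■■■■┃4,Alice Brown,87.72,75     ░┃       
■■■■■┃5,Carol Clark,85.15,29     ░┃       
■■■■■┃6,Ivy Wilson,2.46,80       ▼┃       
■■■■■┗━━━━━━━━━━━━━━━━━━━━━━━━━━━━┛       
■■■■■■■■■■                       ┃        
                                 ┃        
                                 ┃        
                                 ┃        
                                 ┃        
                                 ┃        


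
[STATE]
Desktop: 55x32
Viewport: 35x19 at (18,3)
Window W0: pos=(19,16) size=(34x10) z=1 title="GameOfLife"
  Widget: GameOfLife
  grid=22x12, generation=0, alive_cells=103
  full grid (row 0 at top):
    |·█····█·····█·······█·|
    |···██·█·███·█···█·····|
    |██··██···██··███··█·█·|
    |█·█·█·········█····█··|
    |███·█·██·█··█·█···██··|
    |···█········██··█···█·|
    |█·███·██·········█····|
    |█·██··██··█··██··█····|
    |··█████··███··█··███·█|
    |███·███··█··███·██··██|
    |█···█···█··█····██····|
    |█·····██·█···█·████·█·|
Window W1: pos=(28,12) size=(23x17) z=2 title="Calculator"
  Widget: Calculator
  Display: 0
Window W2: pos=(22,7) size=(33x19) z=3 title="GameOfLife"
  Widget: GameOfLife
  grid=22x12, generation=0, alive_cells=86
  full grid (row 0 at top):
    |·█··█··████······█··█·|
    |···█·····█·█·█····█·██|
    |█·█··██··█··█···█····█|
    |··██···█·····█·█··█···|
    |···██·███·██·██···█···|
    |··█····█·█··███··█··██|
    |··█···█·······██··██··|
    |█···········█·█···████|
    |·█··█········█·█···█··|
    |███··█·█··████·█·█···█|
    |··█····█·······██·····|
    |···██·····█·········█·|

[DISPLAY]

                                   
                                   
                                   
                                   
    ┏━━━━━━━━━━━━━━━━━━━━━━━━━━━━━━
    ┃ GameOfLife                   
    ┠──────────────────────────────
    ┃Gen: 0                        
    ┃·█··█··████······█··█·        
    ┃···█·····█·█·█····█·██        
    ┃█·█··██··█··█···█····█        
    ┃··██···█·····█·█··█···        
    ┃···██·███·██·██···█···        
 ┏━━┃··█····█·█··███··█··██        
 ┃ G┃··█···█·······██··██··        
 ┠──┃█···········█·█···████        
 ┃Ge┃·█··█········█·█···█··        
 ┃█·┃███··█·█··████·█·█···█        
 ┃██┃··█····█·······██·····        


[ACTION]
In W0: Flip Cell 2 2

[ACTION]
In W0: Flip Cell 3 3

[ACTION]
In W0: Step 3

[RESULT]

                                   
                                   
                                   
                                   
    ┏━━━━━━━━━━━━━━━━━━━━━━━━━━━━━━
    ┃ GameOfLife                   
    ┠──────────────────────────────
    ┃Gen: 0                        
    ┃·█··█··████······█··█·        
    ┃···█·····█·█·█····█·██        
    ┃█·█··██··█··█···█····█        
    ┃··██···█·····█·█··█···        
    ┃···██·███·██·██···█···        
 ┏━━┃··█····█·█··███··█··██        
 ┃ G┃··█···█·······██··██··        
 ┠──┃█···········█·█···████        
 ┃Ge┃·█··█········█·█···█··        
 ┃··┃███··█·█··████·█·█···█        
 ┃··┃··█····█·······██·····        


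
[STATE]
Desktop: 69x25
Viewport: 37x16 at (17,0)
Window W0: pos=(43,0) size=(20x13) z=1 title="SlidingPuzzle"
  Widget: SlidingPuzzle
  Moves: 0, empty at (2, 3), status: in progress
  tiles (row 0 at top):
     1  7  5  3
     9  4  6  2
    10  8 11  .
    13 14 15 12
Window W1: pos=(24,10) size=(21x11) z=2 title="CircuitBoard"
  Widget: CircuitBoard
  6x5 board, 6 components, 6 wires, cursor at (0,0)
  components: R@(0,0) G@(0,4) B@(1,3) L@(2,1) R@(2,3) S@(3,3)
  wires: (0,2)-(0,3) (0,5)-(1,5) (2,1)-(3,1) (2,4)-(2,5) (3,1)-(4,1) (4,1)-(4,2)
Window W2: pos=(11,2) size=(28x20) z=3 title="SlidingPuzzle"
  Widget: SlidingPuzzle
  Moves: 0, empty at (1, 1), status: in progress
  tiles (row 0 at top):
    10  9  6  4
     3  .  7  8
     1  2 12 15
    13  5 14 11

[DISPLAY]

                          ┏━━━━━━━━━━
                          ┃ SlidingPu
━━━━━━━━━━━━━━━━━━━━━┓    ┠──────────
ingPuzzle            ┃    ┃┌────┬────
─────────────────────┨    ┃│  1 │  7 
┬────┬────┬────┐     ┃    ┃├────┼────
│  9 │  6 │  4 │     ┃    ┃│  9 │  4 
┼────┼────┼────┤     ┃    ┃├────┼────
│    │  7 │  8 │     ┃    ┃│ 10 │  8 
┼────┼────┼────┤     ┃    ┃├────┼────
│  2 │ 12 │ 15 │     ┃━━━━━┓ 13 │ 14 
┼────┼────┼────┤     ┃     ┃────┴────
│  5 │ 14 │ 11 │     ┃─────┨━━━━━━━━━
┴────┴────┴────┘     ┃     ┃         
: 0                  ┃─ ·  ┃         
                     ┃     ┃         


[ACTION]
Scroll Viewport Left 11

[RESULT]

                                     
                                     
     ┏━━━━━━━━━━━━━━━━━━━━━━━━━━┓    
     ┃ SlidingPuzzle            ┃    
     ┠──────────────────────────┨    
     ┃┌────┬────┬────┬────┐     ┃    
     ┃│ 10 │  9 │  6 │  4 │     ┃    
     ┃├────┼────┼────┼────┤     ┃    
     ┃│  3 │    │  7 │  8 │     ┃    
     ┃├────┼────┼────┼────┤     ┃    
     ┃│  1 │  2 │ 12 │ 15 │     ┃━━━━
     ┃├────┼────┼────┼────┤     ┃    
     ┃│ 13 │  5 │ 14 │ 11 │     ┃────
     ┃└────┴────┴────┴────┘     ┃    
     ┃Moves: 0                  ┃─ · 
     ┃                          ┃    


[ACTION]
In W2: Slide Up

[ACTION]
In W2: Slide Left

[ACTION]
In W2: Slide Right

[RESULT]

                                     
                                     
     ┏━━━━━━━━━━━━━━━━━━━━━━━━━━┓    
     ┃ SlidingPuzzle            ┃    
     ┠──────────────────────────┨    
     ┃┌────┬────┬────┬────┐     ┃    
     ┃│ 10 │  9 │  6 │  4 │     ┃    
     ┃├────┼────┼────┼────┤     ┃    
     ┃│  3 │  2 │  7 │  8 │     ┃    
     ┃├────┼────┼────┼────┤     ┃    
     ┃│  1 │    │ 12 │ 15 │     ┃━━━━
     ┃├────┼────┼────┼────┤     ┃    
     ┃│ 13 │  5 │ 14 │ 11 │     ┃────
     ┃└────┴────┴────┴────┘     ┃    
     ┃Moves: 3                  ┃─ · 
     ┃                          ┃    


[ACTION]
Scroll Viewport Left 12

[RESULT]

                                     
                                     
           ┏━━━━━━━━━━━━━━━━━━━━━━━━━
           ┃ SlidingPuzzle           
           ┠─────────────────────────
           ┃┌────┬────┬────┬────┐    
           ┃│ 10 │  9 │  6 │  4 │    
           ┃├────┼────┼────┼────┤    
           ┃│  3 │  2 │  7 │  8 │    
           ┃├────┼────┼────┼────┤    
           ┃│  1 │    │ 12 │ 15 │    
           ┃├────┼────┼────┼────┤    
           ┃│ 13 │  5 │ 14 │ 11 │    
           ┃└────┴────┴────┴────┘    
           ┃Moves: 3                 
           ┃                         


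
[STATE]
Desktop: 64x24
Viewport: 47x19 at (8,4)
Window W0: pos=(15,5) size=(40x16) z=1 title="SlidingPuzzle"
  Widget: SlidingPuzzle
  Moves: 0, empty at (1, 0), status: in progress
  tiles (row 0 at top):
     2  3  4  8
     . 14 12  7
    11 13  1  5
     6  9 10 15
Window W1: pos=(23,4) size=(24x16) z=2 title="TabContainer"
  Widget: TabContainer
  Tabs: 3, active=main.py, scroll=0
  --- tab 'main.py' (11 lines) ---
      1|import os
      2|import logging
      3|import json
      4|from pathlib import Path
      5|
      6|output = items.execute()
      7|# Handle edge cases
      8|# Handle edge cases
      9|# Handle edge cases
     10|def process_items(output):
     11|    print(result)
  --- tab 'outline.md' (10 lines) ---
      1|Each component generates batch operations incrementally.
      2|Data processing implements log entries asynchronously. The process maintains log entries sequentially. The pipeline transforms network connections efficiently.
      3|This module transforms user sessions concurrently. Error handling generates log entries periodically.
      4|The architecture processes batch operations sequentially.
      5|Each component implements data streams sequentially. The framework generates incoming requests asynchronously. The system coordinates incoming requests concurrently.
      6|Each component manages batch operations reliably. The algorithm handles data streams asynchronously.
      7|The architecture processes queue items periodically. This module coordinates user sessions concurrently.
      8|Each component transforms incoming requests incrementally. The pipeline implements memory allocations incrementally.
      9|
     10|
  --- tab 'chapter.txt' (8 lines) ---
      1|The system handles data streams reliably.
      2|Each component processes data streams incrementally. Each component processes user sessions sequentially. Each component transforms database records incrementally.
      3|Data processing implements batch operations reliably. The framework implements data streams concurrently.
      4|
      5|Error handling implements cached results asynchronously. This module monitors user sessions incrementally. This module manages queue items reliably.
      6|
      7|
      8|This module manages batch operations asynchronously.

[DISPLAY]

               ┏━━━━━━━━━━━━━━━━━━━━━━┓        
       ┏━━━━━━━┃ TabContainer         ┃━━━━━━━┓
       ┃ Slidin┠──────────────────────┨       ┃
       ┠───────┃[main.py]│ outline.md ┃───────┨
       ┃┌────┬─┃──────────────────────┃       ┃
       ┃│  2 │ ┃import os             ┃       ┃
       ┃├────┼─┃import logging        ┃       ┃
       ┃│    │ ┃import json           ┃       ┃
       ┃├────┼─┃from pathlib import Pa┃       ┃
       ┃│ 11 │ ┃                      ┃       ┃
       ┃├────┼─┃output = items.execute┃       ┃
       ┃│  6 │ ┃# Handle edge cases   ┃       ┃
       ┃└────┴─┃# Handle edge cases   ┃       ┃
       ┃Moves: ┃# Handle edge cases   ┃       ┃
       ┃       ┃def process_items(outp┃       ┃
       ┃       ┗━━━━━━━━━━━━━━━━━━━━━━┛       ┃
       ┗━━━━━━━━━━━━━━━━━━━━━━━━━━━━━━━━━━━━━━┛
                                               
                                               


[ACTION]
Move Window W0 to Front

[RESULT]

               ┏━━━━━━━━━━━━━━━━━━━━━━┓        
       ┏━━━━━━━━━━━━━━━━━━━━━━━━━━━━━━━━━━━━━━┓
       ┃ SlidingPuzzle                        ┃
       ┠──────────────────────────────────────┨
       ┃┌────┬────┬────┬────┐                 ┃
       ┃│  2 │  3 │  4 │  8 │                 ┃
       ┃├────┼────┼────┼────┤                 ┃
       ┃│    │ 14 │ 12 │  7 │                 ┃
       ┃├────┼────┼────┼────┤                 ┃
       ┃│ 11 │ 13 │  1 │  5 │                 ┃
       ┃├────┼────┼────┼────┤                 ┃
       ┃│  6 │  9 │ 10 │ 15 │                 ┃
       ┃└────┴────┴────┴────┘                 ┃
       ┃Moves: 0                              ┃
       ┃                                      ┃
       ┃                                      ┃
       ┗━━━━━━━━━━━━━━━━━━━━━━━━━━━━━━━━━━━━━━┛
                                               
                                               


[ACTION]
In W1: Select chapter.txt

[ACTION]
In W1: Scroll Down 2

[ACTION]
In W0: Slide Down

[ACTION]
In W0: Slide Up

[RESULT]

               ┏━━━━━━━━━━━━━━━━━━━━━━┓        
       ┏━━━━━━━━━━━━━━━━━━━━━━━━━━━━━━━━━━━━━━┓
       ┃ SlidingPuzzle                        ┃
       ┠──────────────────────────────────────┨
       ┃┌────┬────┬────┬────┐                 ┃
       ┃│  2 │  3 │  4 │  8 │                 ┃
       ┃├────┼────┼────┼────┤                 ┃
       ┃│    │ 14 │ 12 │  7 │                 ┃
       ┃├────┼────┼────┼────┤                 ┃
       ┃│ 11 │ 13 │  1 │  5 │                 ┃
       ┃├────┼────┼────┼────┤                 ┃
       ┃│  6 │  9 │ 10 │ 15 │                 ┃
       ┃└────┴────┴────┴────┘                 ┃
       ┃Moves: 2                              ┃
       ┃                                      ┃
       ┃                                      ┃
       ┗━━━━━━━━━━━━━━━━━━━━━━━━━━━━━━━━━━━━━━┛
                                               
                                               


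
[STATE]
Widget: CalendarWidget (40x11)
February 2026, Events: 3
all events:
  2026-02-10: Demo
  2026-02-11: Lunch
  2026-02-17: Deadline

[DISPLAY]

             February 2026              
Mo Tu We Th Fr Sa Su                    
                   1                    
 2  3  4  5  6  7  8                    
 9 10* 11* 12 13 14 15                  
16 17* 18 19 20 21 22                   
23 24 25 26 27 28                       
                                        
                                        
                                        
                                        


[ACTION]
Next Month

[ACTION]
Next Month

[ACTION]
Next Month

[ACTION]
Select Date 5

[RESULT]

                May 2026                
Mo Tu We Th Fr Sa Su                    
             1  2  3                    
 4 [ 5]  6  7  8  9 10                  
11 12 13 14 15 16 17                    
18 19 20 21 22 23 24                    
25 26 27 28 29 30 31                    
                                        
                                        
                                        
                                        


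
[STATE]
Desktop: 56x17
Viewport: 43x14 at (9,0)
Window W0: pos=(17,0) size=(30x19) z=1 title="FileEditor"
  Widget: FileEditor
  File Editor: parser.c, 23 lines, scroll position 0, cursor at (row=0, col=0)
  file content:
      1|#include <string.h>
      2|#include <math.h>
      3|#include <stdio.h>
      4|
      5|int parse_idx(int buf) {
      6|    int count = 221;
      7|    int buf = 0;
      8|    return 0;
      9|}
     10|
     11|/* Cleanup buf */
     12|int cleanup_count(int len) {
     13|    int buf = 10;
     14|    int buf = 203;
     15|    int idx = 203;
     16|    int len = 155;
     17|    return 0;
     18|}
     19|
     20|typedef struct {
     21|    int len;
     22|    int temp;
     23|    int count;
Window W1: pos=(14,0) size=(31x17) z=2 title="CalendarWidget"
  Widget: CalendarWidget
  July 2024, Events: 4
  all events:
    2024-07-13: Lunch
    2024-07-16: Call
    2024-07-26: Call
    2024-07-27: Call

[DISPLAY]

     ┏━━━━━━━━━━━━━━━━━━━━━━━━━━━━━┓━┓     
     ┃ CalendarWidget              ┃ ┃     
     ┠─────────────────────────────┨─┨     
     ┃          July 2024          ┃▲┃     
     ┃Mo Tu We Th Fr Sa Su         ┃█┃     
     ┃ 1  2  3  4  5  6  7         ┃░┃     
     ┃ 8  9 10 11 12 13* 14        ┃░┃     
     ┃15 16* 17 18 19 20 21        ┃░┃     
     ┃22 23 24 25 26* 27* 28       ┃░┃     
     ┃29 30 31                     ┃░┃     
     ┃                             ┃░┃     
     ┃                             ┃░┃     
     ┃                             ┃░┃     
     ┃                             ┃░┃     


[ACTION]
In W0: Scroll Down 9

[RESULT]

     ┏━━━━━━━━━━━━━━━━━━━━━━━━━━━━━┓━┓     
     ┃ CalendarWidget              ┃ ┃     
     ┠─────────────────────────────┨─┨     
     ┃          July 2024          ┃▲┃     
     ┃Mo Tu We Th Fr Sa Su         ┃░┃     
     ┃ 1  2  3  4  5  6  7         ┃░┃     
     ┃ 8  9 10 11 12 13* 14        ┃░┃     
     ┃15 16* 17 18 19 20 21        ┃░┃     
     ┃22 23 24 25 26* 27* 28       ┃░┃     
     ┃29 30 31                     ┃░┃     
     ┃                             ┃░┃     
     ┃                             ┃░┃     
     ┃                             ┃░┃     
     ┃                             ┃░┃     


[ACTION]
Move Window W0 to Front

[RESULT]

     ┏━━┏━━━━━━━━━━━━━━━━━━━━━━━━━━━━┓     
     ┃ C┃ FileEditor                 ┃     
     ┠──┠────────────────────────────┨     
     ┃  ┃}                          ▲┃     
     ┃Mo┃                           ░┃     
     ┃ 1┃/* Cleanup buf */          ░┃     
     ┃ 8┃int cleanup_count(int len) ░┃     
     ┃15┃    int buf = 10;          ░┃     
     ┃22┃    int buf = 203;         ░┃     
     ┃29┃    int idx = 203;         ░┃     
     ┃  ┃    int len = 155;         ░┃     
     ┃  ┃    return 0;              ░┃     
     ┃  ┃}                          ░┃     
     ┃  ┃                           ░┃     


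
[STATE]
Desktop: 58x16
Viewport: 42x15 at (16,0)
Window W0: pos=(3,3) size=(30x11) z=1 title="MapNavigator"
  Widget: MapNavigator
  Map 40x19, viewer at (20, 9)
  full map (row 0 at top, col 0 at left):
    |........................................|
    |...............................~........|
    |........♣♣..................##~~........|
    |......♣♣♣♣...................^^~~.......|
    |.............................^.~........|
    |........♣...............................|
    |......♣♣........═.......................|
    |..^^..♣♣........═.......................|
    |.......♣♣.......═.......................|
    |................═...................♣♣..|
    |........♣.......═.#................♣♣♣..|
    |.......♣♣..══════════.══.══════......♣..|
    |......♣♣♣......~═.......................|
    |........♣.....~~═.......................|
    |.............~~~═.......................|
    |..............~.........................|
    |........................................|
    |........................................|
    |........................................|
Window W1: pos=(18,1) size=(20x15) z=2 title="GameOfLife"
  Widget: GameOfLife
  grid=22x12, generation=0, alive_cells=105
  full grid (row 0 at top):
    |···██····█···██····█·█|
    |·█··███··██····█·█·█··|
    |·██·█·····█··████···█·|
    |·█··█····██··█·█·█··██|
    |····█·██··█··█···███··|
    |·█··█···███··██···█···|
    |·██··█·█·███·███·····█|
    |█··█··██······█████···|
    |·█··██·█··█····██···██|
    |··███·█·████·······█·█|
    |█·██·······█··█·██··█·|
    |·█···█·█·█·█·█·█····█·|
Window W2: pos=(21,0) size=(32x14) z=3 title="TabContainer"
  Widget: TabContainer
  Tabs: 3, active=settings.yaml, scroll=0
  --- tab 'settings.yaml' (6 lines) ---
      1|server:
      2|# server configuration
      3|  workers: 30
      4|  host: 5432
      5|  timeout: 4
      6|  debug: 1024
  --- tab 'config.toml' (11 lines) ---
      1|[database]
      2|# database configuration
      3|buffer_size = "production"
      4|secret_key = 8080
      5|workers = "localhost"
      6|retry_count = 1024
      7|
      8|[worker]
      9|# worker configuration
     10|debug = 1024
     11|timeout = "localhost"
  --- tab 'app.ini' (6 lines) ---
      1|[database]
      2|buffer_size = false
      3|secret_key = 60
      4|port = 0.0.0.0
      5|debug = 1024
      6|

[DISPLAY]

     ┏━━━━━━━━━━━━━━━━━━━━━━━━━━━━━━┓     
  ┏━━┃ TabContainer                 ┃     
  ┃ G┠──────────────────────────────┨     
━━┠──┃[settings.yaml]│ config.toml │┃     
r ┃Ge┃──────────────────────────────┃     
──┃··┃server:                       ┃     
..┃█·┃# server configuration        ┃     
..┃··┃  workers: 30                 ┃     
..┃··┃  host: 5432                  ┃     
..┃··┃  timeout: 4                  ┃     
#.┃█·┃  debug: 1024                 ┃     
══┃·█┃                              ┃     
..┃··┃                              ┃     
━━┃██┗━━━━━━━━━━━━━━━━━━━━━━━━━━━━━━┛     
  ┃██·······█··█·██··┃                    


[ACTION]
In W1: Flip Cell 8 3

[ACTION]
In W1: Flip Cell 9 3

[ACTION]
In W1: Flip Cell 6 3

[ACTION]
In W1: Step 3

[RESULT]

     ┏━━━━━━━━━━━━━━━━━━━━━━━━━━━━━━┓     
  ┏━━┃ TabContainer                 ┃     
  ┃ G┠──────────────────────────────┨     
━━┠──┃[settings.yaml]│ config.toml │┃     
r ┃Ge┃──────────────────────────────┃     
──┃··┃server:                       ┃     
..┃··┃# server configuration        ┃     
..┃··┃  workers: 30                 ┃     
..┃··┃  host: 5432                  ┃     
..┃·█┃  timeout: 4                  ┃     
#.┃██┃  debug: 1024                 ┃     
══┃██┃                              ┃     
..┃█·┃                              ┃     
━━┃··┗━━━━━━━━━━━━━━━━━━━━━━━━━━━━━━┛     
  ┃····█·██········██┃                    


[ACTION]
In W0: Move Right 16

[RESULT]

     ┏━━━━━━━━━━━━━━━━━━━━━━━━━━━━━━┓     
  ┏━━┃ TabContainer                 ┃     
  ┃ G┠──────────────────────────────┨     
━━┠──┃[settings.yaml]│ config.toml │┃     
r ┃Ge┃──────────────────────────────┃     
──┃··┃server:                       ┃     
..┃··┃# server configuration        ┃     
..┃··┃  workers: 30                 ┃     
..┃··┃  host: 5432                  ┃     
..┃·█┃  timeout: 4                  ┃     
.♣┃██┃  debug: 1024                 ┃     
..┃██┃                              ┃     
..┃█·┃                              ┃     
━━┃··┗━━━━━━━━━━━━━━━━━━━━━━━━━━━━━━┛     
  ┃····█·██········██┃                    


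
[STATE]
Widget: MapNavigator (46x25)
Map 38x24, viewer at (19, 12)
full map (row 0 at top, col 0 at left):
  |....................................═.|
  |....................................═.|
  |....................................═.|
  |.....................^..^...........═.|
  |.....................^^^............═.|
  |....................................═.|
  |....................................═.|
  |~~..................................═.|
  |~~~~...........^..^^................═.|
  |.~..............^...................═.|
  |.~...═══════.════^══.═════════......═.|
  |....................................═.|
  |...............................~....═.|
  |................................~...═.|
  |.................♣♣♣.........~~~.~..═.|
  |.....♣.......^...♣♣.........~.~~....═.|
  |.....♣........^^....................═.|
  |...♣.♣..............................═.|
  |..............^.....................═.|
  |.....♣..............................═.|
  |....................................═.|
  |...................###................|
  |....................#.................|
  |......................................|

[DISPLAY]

    ....................................═.    
    ....................................═.    
    ....................................═.    
    .....................^..^...........═.    
    .....................^^^............═.    
    ....................................═.    
    ....................................═.    
    ~~..................................═.    
    ~~~~...........^..^^................═.    
    .~..............^...................═.    
    .~...═══════.════^══.═════════......═.    
    ....................................═.    
    ...................@...........~....═.    
    ................................~...═.    
    .................♣♣♣.........~~~.~..═.    
    .....♣.......^...♣♣.........~.~~....═.    
    .....♣........^^....................═.    
    ...♣.♣..............................═.    
    ..............^.....................═.    
    .....♣..............................═.    
    ....................................═.    
    ...................###................    
    ....................#.................    
    ......................................    
                                              


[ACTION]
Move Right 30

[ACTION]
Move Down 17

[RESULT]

......................═.                      
.................~....═.                      
..................~...═.                      
...♣♣♣.........~~~.~..═.                      
...♣♣.........~.~~....═.                      
^^....................═.                      
......................═.                      
^.....................═.                      
......................═.                      
......................═.                      
.....###................                      
......#.................                      
.......................@                      
                                              
                                              
                                              
                                              
                                              
                                              
                                              
                                              
                                              
                                              
                                              
                                              


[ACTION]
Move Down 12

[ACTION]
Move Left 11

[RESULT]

.................................═.           
............................~....═.           
.............................~...═.           
..............♣♣♣.........~~~.~..═.           
..♣.......^...♣♣.........~.~~....═.           
..♣........^^....................═.           
♣.♣..............................═.           
...........^.....................═.           
..♣..............................═.           
.................................═.           
................###................           
.................#.................           
.......................@...........           
                                              
                                              
                                              
                                              
                                              
                                              
                                              
                                              
                                              
                                              
                                              
                                              


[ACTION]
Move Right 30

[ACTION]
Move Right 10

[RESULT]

......................═.                      
.................~....═.                      
..................~...═.                      
...♣♣♣.........~~~.~..═.                      
...♣♣.........~.~~....═.                      
^^....................═.                      
......................═.                      
^.....................═.                      
......................═.                      
......................═.                      
.....###................                      
......#.................                      
.......................@                      
                                              
                                              
                                              
                                              
                                              
                                              
                                              
                                              
                                              
                                              
                                              
                                              


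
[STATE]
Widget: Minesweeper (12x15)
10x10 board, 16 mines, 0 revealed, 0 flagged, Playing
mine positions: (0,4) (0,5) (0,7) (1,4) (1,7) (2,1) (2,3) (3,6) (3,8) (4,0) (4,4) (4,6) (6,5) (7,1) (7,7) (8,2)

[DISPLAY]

■■■■■■■■■■  
■■■■■■■■■■  
■■■■■■■■■■  
■■■■■■■■■■  
■■■■■■■■■■  
■■■■■■■■■■  
■■■■■■■■■■  
■■■■■■■■■■  
■■■■■■■■■■  
■■■■■■■■■■  
            
            
            
            
            


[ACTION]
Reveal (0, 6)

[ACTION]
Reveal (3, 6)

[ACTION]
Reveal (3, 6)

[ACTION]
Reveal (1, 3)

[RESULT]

■■■■✹✹3✹■■  
■■■■✹■■✹■■  
■✹■✹■■■■■■  
■■■■■■✹■✹■  
✹■■■✹■✹■■■  
■■■■■■■■■■  
■■■■■✹■■■■  
■✹■■■■■✹■■  
■■✹■■■■■■■  
■■■■■■■■■■  
            
            
            
            
            
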